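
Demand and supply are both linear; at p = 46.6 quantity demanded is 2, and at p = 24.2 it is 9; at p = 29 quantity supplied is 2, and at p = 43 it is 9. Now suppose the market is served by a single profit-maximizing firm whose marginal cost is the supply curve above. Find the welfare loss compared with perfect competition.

Demand slope = (24.2 − 46.6)/(9 − 2) = −3.2, so p = 53 − 3.2q.
Supply slope = (43 − 29)/(9 − 2) = 2, so p = 25 + 2q.
Competitive equilibrium: 53 − 3.2q = 25 + 2q → q* = 5.3846, p* = 35.7692.
Marginal revenue: MR = 53 − 6.4q. Set MR = MC: 53 − 6.4q = 25 + 2q → q_m = 3.3333.
Price p_m = 53 − 3.2·3.3333 = 42.3334; MC(q_m) = 25 + 2·3.3333 = 31.6666.
Competitive q* = 5.3846, so Δq = 2.0513; wedge = 42.3334 − 31.6666 = 10.6668.
The triangle = ½ × 2.0513 × 10.6668 = 10.94.

10.94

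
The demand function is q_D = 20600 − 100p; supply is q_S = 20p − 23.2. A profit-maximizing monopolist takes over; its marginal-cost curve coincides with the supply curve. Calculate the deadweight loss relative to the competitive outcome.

7135.96

In inverse form: demand p = 206 − 0.01q, supply p = 1.16 + 0.05q.
Competitive equilibrium: 206 − 0.01q = 1.16 + 0.05q → q* = 3414, p* = 171.86.
Marginal revenue: MR = 206 − 0.02q. Set MR = MC: 206 − 0.02q = 1.16 + 0.05q → q_m = 2926.28571.
Price p_m = 206 − 0.01·2926.28571 = 176.73714; MC(q_m) = 1.16 + 0.05·2926.28571 = 147.47429.
Competitive q* = 3414, so Δq = 487.71429; wedge = 176.73714 − 147.47429 = 29.26285.
Deadweight loss = ½ × 487.71429 × 29.26285 = 7135.96.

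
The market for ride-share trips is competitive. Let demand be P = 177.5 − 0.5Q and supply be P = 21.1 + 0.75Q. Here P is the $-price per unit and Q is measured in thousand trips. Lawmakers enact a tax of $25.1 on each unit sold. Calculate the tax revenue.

$2636.504 thousand

Competitive equilibrium: 177.5 − 0.5Q = 21.1 + 0.75Q → Q* = 125.12, P* = 114.94.
With the tax, the buyer price exceeds the seller price by 25.1: (177.5 − 0.5Q) − (21.1 + 0.75Q) = 25.1 → Q' = 105.04.
Tax revenue = 25.1 × 105.04 = $2636.504 thousand.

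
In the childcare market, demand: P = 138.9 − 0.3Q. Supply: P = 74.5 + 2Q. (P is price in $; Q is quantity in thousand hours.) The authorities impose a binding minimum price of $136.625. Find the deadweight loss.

$479.37 thousand

Competitive equilibrium: 138.9 − 0.3Q = 74.5 + 2Q → Q* = 28, P* = 130.5.
At the floor P = 136.625, quantity demanded = (138.9 − 136.625)/0.3 = 7.5833.
Sellers' marginal cost at Q' = 7.5833: 74.5 + 2·7.5833 = 89.6666.
ΔQ = 28 − 7.5833 = 20.4167; wedge = 136.625 − 89.6666 = 46.9584.
DWL = ½ × 20.4167 × 46.9584 = $479.37 thousand.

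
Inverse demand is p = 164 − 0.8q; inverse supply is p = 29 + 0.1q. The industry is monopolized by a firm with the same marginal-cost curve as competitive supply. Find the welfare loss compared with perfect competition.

Competitive equilibrium: 164 − 0.8q = 29 + 0.1q → q* = 150, p* = 44.
Marginal revenue: MR = 164 − 1.6q. Set MR = MC: 164 − 1.6q = 29 + 0.1q → q_m = 79.4118.
Price p_m = 164 − 0.8·79.4118 = 100.4706; MC(q_m) = 29 + 0.1·79.4118 = 36.9412.
Competitive q* = 150, so Δq = 70.5882; wedge = 100.4706 − 36.9412 = 63.5294.
DWL = ½ × 70.5882 × 63.5294 = 2242.21.

2242.21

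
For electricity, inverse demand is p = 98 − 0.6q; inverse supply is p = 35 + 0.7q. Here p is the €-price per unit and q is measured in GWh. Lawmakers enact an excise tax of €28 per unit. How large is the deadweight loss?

Competitive equilibrium: 98 − 0.6q = 35 + 0.7q → q* = 48.4615, p* = 68.9231.
With the tax, the buyer price exceeds the seller price by 28: (98 − 0.6q) − (35 + 0.7q) = 28 → q' = 26.9231.
Δq = 48.4615 − 26.9231 = 21.5384; the wedge equals the tax, 28.
DWL = ½ × 21.5384 × 28 = €301.54.

€301.54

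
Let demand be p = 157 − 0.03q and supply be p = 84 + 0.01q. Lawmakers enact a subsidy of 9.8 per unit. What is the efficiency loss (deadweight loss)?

Competitive equilibrium: 157 − 0.03q = 84 + 0.01q → q* = 1825, p* = 102.25.
The subsidy lowers effective supply by 9.8: p = 74.2 + 0.01q.
New quantity: 157 − 0.03q = 74.2 + 0.01q → q' = 2070.
Overproduction Δq = 2070 − 1825 = 245; wedge = subsidy = 9.8.
Deadweight loss = ½ × 245 × 9.8 = 1200.50.

1200.50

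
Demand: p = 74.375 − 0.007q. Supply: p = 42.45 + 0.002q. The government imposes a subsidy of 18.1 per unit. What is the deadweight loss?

18200.56

Competitive equilibrium: 74.375 − 0.007q = 42.45 + 0.002q → q* = 3547.2222, p* = 49.5444.
The subsidy lowers effective supply by 18.1: p = 24.35 + 0.002q.
New quantity: 74.375 − 0.007q = 24.35 + 0.002q → q' = 5558.3333.
Overproduction Δq = 5558.3333 − 3547.2222 = 2011.1111; wedge = subsidy = 18.1.
The triangle = ½ × 2011.1111 × 18.1 = 18200.56.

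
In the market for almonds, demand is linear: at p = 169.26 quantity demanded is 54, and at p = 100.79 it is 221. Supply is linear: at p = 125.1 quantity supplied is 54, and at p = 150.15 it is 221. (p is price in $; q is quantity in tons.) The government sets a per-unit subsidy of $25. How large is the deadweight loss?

$558.04

Demand slope = (100.79 − 169.26)/(221 − 54) = −0.41, so p = 191.4 − 0.41q.
Supply slope = (150.15 − 125.1)/(221 − 54) = 0.15, so p = 117 + 0.15q.
Competitive equilibrium: 191.4 − 0.41q = 117 + 0.15q → q* = 132.8571, p* = 136.9286.
The subsidy lowers effective supply by 25: p = 92 + 0.15q.
New quantity: 191.4 − 0.41q = 92 + 0.15q → q' = 177.5.
Overproduction Δq = 177.5 − 132.8571 = 44.6429; wedge = subsidy = 25.
Welfare loss = ½ × 44.6429 × 25 = $558.04.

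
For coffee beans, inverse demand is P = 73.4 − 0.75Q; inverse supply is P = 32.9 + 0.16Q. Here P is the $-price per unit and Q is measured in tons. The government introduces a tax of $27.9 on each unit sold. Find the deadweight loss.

$427.70

Competitive equilibrium: 73.4 − 0.75Q = 32.9 + 0.16Q → Q* = 44.5055, P* = 40.0209.
With the tax, the buyer price exceeds the seller price by 27.9: (73.4 − 0.75Q) − (32.9 + 0.16Q) = 27.9 → Q' = 13.8462.
ΔQ = 44.5055 − 13.8462 = 30.6593; the wedge equals the tax, 27.9.
DWL = ½ × 30.6593 × 27.9 = $427.70.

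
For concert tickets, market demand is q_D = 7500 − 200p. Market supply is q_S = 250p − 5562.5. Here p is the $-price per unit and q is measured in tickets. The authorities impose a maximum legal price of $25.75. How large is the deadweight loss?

In inverse form: demand p = 37.5 − 0.005q, supply p = 22.25 + 0.004q.
Competitive equilibrium: 37.5 − 0.005q = 22.25 + 0.004q → q* = 1694.4444, p* = 29.0278.
At the ceiling p = 25.75, quantity supplied = (25.75 − 22.25)/0.004 = 875.
Willingness to pay at q' = 875: 37.5 − 0.005·875 = 33.125.
Δq = 1694.4444 − 875 = 819.4444; wedge = 33.125 − 25.75 = 7.375.
Welfare loss = ½ × 819.4444 × 7.375 = $3021.70.

$3021.70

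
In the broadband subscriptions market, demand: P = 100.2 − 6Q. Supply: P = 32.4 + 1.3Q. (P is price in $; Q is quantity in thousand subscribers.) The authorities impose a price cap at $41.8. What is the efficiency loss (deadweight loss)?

$15.44 thousand

Competitive equilibrium: 100.2 − 6Q = 32.4 + 1.3Q → Q* = 9.2877, P* = 44.474.
At the ceiling P = 41.8, quantity supplied = (41.8 − 32.4)/1.3 = 7.2308.
Willingness to pay at Q' = 7.2308: 100.2 − 6·7.2308 = 56.8152.
ΔQ = 9.2877 − 7.2308 = 2.0569; wedge = 56.8152 − 41.8 = 15.0152.
Deadweight loss = ½ × 2.0569 × 15.0152 = $15.44 thousand.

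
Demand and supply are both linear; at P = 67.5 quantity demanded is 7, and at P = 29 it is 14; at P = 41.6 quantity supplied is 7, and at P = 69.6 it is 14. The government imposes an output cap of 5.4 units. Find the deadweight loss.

88.91

Demand slope = (29 − 67.5)/(14 − 7) = −5.5, so P = 106 − 5.5Q.
Supply slope = (69.6 − 41.6)/(14 − 7) = 4, so P = 13.6 + 4Q.
Competitive equilibrium: 106 − 5.5Q = 13.6 + 4Q → Q* = 9.7263, P* = 52.5053.
At Q = 5.4: demand price = 106 − 5.5·5.4 = 76.3; supply price = 13.6 + 4·5.4 = 35.2.
ΔQ = 9.7263 − 5.4 = 4.3263; wedge = 76.3 − 35.2 = 41.1.
Deadweight loss = ½ × 4.3263 × 41.1 = 88.91.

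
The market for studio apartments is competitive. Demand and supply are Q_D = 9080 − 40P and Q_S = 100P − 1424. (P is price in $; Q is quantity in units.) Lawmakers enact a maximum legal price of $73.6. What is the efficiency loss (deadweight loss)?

In inverse form: demand P = 227 − 0.025Q, supply P = 14.24 + 0.01Q.
Competitive equilibrium: 227 − 0.025Q = 14.24 + 0.01Q → Q* = 6078.8571, P* = 75.0286.
At the ceiling P = 73.6, quantity supplied = (73.6 − 14.24)/0.01 = 5936.
Willingness to pay at Q' = 5936: 227 − 0.025·5936 = 78.6.
ΔQ = 6078.8571 − 5936 = 142.8571; wedge = 78.6 − 73.6 = 5.
Welfare loss = ½ × 142.8571 × 5 = $357.14.

$357.14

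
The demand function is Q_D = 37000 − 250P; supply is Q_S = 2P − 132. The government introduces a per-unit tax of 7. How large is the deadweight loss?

In inverse form: demand P = 148 − 0.004Q, supply P = 66 + 0.5Q.
Competitive equilibrium: 148 − 0.004Q = 66 + 0.5Q → Q* = 162.6984, P* = 147.3492.
With the tax, the buyer price exceeds the seller price by 7: (148 − 0.004Q) − (66 + 0.5Q) = 7 → Q' = 148.8095.
ΔQ = 162.6984 − 148.8095 = 13.8889; the wedge equals the tax, 7.
Deadweight loss = ½ × 13.8889 × 7 = 48.61.

48.61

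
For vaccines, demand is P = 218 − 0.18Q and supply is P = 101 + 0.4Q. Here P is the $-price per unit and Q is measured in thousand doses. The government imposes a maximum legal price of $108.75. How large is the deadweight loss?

$9642.85 thousand

Competitive equilibrium: 218 − 0.18Q = 101 + 0.4Q → Q* = 201.7241, P* = 181.6897.
At the ceiling P = 108.75, quantity supplied = (108.75 − 101)/0.4 = 19.375.
Willingness to pay at Q' = 19.375: 218 − 0.18·19.375 = 214.5125.
ΔQ = 201.7241 − 19.375 = 182.3491; wedge = 214.5125 − 108.75 = 105.7625.
Welfare loss = ½ × 182.3491 × 105.7625 = $9642.85 thousand.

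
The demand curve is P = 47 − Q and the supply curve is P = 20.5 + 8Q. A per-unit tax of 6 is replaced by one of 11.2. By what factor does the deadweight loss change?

3.484

Competitive equilibrium: 47 − Q = 20.5 + 8Q → Q* = 2.9444, P* = 44.0556.
For a per-unit tax t: ΔQ = t/9, so DWL = ½·t·(t/9) = t²/18.
At t = 6: DWL = 2. At t = 11.2: DWL = 6.969.
Ratio = (11.2/6)² = 3.484.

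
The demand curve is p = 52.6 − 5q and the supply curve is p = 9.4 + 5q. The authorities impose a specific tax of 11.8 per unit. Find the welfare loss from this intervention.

Competitive equilibrium: 52.6 − 5q = 9.4 + 5q → q* = 4.32, p* = 31.
With the tax, the buyer price exceeds the seller price by 11.8: (52.6 − 5q) − (9.4 + 5q) = 11.8 → q' = 3.14.
Δq = 4.32 − 3.14 = 1.18; the wedge equals the tax, 11.8.
The triangle = ½ × 1.18 × 11.8 = 6.962.

6.962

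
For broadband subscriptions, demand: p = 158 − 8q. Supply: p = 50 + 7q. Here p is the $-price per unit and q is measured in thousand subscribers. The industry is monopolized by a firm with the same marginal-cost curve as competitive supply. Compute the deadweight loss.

$47.04 thousand

Competitive equilibrium: 158 − 8q = 50 + 7q → q* = 7.2, p* = 100.4.
Marginal revenue: MR = 158 − 16q. Set MR = MC: 158 − 16q = 50 + 7q → q_m = 4.6957.
Price p_m = 158 − 8·4.6957 = 120.4344; MC(q_m) = 50 + 7·4.6957 = 82.8699.
Competitive q* = 7.2, so Δq = 2.5043; wedge = 120.4344 − 82.8699 = 37.5645.
Deadweight loss = ½ × 2.5043 × 37.5645 = $47.04 thousand.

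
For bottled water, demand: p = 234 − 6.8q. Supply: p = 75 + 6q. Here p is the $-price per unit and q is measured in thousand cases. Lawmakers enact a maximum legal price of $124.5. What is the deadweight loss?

Competitive equilibrium: 234 − 6.8q = 75 + 6q → q* = 12.4219, p* = 149.5313.
At the ceiling p = 124.5, quantity supplied = (124.5 − 75)/6 = 8.25.
Willingness to pay at q' = 8.25: 234 − 6.8·8.25 = 177.9.
Δq = 12.4219 − 8.25 = 4.1719; wedge = 177.9 − 124.5 = 53.4.
The triangle = ½ × 4.1719 × 53.4 = $111.39 thousand.

$111.39 thousand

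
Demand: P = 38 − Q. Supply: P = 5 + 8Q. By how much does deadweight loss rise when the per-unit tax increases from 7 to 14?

8.17

Competitive equilibrium: 38 − Q = 5 + 8Q → Q* = 3.6667, P* = 34.3333.
For a per-unit tax t: ΔQ = t/9, so DWL = ½·t·(t/9) = t²/18.
At t = 7: DWL = 2.722. At t = 14: DWL = 10.889.
Increase = 10.889 − 2.722 = 8.17.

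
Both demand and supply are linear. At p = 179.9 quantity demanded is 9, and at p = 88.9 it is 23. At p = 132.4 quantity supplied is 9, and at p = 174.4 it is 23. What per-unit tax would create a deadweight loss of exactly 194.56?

Demand slope = (88.9 − 179.9)/(23 − 9) = −6.5, so p = 238.4 − 6.5q.
Supply slope = (174.4 − 132.4)/(23 − 9) = 3, so p = 105.4 + 3q.
Competitive equilibrium: 238.4 − 6.5q = 105.4 + 3q → q* = 14, p* = 147.4.
A tax t gives Δq = t/9.5 and wedge t, so DWL = t²/19.
t²/19 = 194.56 → t² = 3696.64 → t = 60.8.

60.8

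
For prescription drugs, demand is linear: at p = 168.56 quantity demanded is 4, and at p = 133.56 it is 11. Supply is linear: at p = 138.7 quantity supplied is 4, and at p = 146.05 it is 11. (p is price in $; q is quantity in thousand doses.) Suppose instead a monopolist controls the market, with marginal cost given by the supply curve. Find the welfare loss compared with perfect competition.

Demand slope = (133.56 − 168.56)/(11 − 4) = −5, so p = 188.56 − 5q.
Supply slope = (146.05 − 138.7)/(11 − 4) = 1.05, so p = 134.5 + 1.05q.
Competitive equilibrium: 188.56 − 5q = 134.5 + 1.05q → q* = 8.9355, p* = 143.8823.
Marginal revenue: MR = 188.56 − 10q. Set MR = MC: 188.56 − 10q = 134.5 + 1.05q → q_m = 4.8923.
Price p_m = 188.56 − 5·4.8923 = 164.0985; MC(q_m) = 134.5 + 1.05·4.8923 = 139.6369.
Competitive q* = 8.9355, so Δq = 4.0432; wedge = 164.0985 − 139.6369 = 24.4616.
Deadweight loss = ½ × 4.0432 × 24.4616 = $49.45 thousand.

$49.45 thousand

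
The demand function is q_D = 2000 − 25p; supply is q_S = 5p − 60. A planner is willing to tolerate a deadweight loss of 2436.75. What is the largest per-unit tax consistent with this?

34.2

In inverse form: demand p = 80 − 0.04q, supply p = 12 + 0.2q.
Competitive equilibrium: 80 − 0.04q = 12 + 0.2q → q* = 283.3333, p* = 68.6667.
A tax t gives Δq = t/0.24 and wedge t, so DWL = t²/0.48.
t²/0.48 = 2436.75 → t² = 1169.64 → t = 34.2.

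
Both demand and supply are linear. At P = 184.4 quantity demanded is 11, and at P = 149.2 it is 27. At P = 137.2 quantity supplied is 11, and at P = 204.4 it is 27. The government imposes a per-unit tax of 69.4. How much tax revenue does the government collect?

522.67

Demand slope = (149.2 − 184.4)/(27 − 11) = −2.2, so P = 208.6 − 2.2Q.
Supply slope = (204.4 − 137.2)/(27 − 11) = 4.2, so P = 91 + 4.2Q.
Competitive equilibrium: 208.6 − 2.2Q = 91 + 4.2Q → Q* = 18.375, P* = 168.175.
With the tax, the buyer price exceeds the seller price by 69.4: (208.6 − 2.2Q) − (91 + 4.2Q) = 69.4 → Q' = 7.5313.
Tax revenue = 69.4 × 7.5313 = 522.67.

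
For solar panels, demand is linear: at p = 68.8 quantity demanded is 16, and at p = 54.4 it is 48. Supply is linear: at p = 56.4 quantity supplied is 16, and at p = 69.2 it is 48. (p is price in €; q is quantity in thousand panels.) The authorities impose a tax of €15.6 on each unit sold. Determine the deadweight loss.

€143.15 thousand

Demand slope = (54.4 − 68.8)/(48 − 16) = −0.45, so p = 76 − 0.45q.
Supply slope = (69.2 − 56.4)/(48 − 16) = 0.4, so p = 50 + 0.4q.
Competitive equilibrium: 76 − 0.45q = 50 + 0.4q → q* = 30.5882, p* = 62.2353.
With the tax, the buyer price exceeds the seller price by 15.6: (76 − 0.45q) − (50 + 0.4q) = 15.6 → q' = 12.2353.
Δq = 30.5882 − 12.2353 = 18.3529; the wedge equals the tax, 15.6.
Deadweight loss = ½ × 18.3529 × 15.6 = €143.15 thousand.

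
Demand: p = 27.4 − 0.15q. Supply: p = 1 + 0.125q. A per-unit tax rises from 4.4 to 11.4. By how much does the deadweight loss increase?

Competitive equilibrium: 27.4 − 0.15q = 1 + 0.125q → q* = 96, p* = 13.
For a per-unit tax t: Δq = t/0.275, so DWL = ½·t·(t/0.275) = t²/0.55.
At t = 4.4: DWL = 35.2. At t = 11.4: DWL = 236.291.
Increase = 236.291 − 35.2 = 201.09.

201.09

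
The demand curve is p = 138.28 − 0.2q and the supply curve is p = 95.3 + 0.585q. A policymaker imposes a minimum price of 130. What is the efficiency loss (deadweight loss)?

69.97

Competitive equilibrium: 138.28 − 0.2q = 95.3 + 0.585q → q* = 54.7516, p* = 127.3297.
At the floor p = 130, quantity demanded = (138.28 − 130)/0.2 = 41.4.
Sellers' marginal cost at q' = 41.4: 95.3 + 0.585·41.4 = 119.519.
Δq = 54.7516 − 41.4 = 13.3516; wedge = 130 − 119.519 = 10.481.
Welfare loss = ½ × 13.3516 × 10.481 = 69.97.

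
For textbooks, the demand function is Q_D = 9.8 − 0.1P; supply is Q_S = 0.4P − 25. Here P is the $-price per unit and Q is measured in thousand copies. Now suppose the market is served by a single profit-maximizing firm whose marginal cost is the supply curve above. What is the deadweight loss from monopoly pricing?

$9.96 thousand

In inverse form: demand P = 98 − 10Q, supply P = 62.5 + 2.5Q.
Competitive equilibrium: 98 − 10Q = 62.5 + 2.5Q → Q* = 2.84, P* = 69.6.
Marginal revenue: MR = 98 − 20Q. Set MR = MC: 98 − 20Q = 62.5 + 2.5Q → Q_m = 1.5778.
Price P_m = 98 − 10·1.5778 = 82.222; MC(Q_m) = 62.5 + 2.5·1.5778 = 66.4445.
Competitive Q* = 2.84, so ΔQ = 1.2622; wedge = 82.222 − 66.4445 = 15.7775.
Welfare loss = ½ × 1.2622 × 15.7775 = $9.96 thousand.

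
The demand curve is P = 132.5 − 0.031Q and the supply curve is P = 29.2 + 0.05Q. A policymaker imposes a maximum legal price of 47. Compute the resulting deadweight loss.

34227.70

Competitive equilibrium: 132.5 − 0.031Q = 29.2 + 0.05Q → Q* = 1275.3086, P* = 92.9654.
At the ceiling P = 47, quantity supplied = (47 − 29.2)/0.05 = 356.
Willingness to pay at Q' = 356: 132.5 − 0.031·356 = 121.464.
ΔQ = 1275.3086 − 356 = 919.3086; wedge = 121.464 − 47 = 74.464.
Deadweight loss = ½ × 919.3086 × 74.464 = 34227.70.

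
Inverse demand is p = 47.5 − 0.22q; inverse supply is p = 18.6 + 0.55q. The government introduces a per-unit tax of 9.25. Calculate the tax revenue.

Competitive equilibrium: 47.5 − 0.22q = 18.6 + 0.55q → q* = 37.5325, p* = 39.2429.
With the tax, the buyer price exceeds the seller price by 9.25: (47.5 − 0.22q) − (18.6 + 0.55q) = 9.25 → q' = 25.5195.
Tax revenue = 9.25 × 25.5195 = 236.06.

236.06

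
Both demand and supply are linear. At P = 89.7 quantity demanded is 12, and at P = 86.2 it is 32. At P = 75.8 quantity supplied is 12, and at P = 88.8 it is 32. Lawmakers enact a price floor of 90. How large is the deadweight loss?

142.14

Demand slope = (86.2 − 89.7)/(32 − 12) = −0.175, so P = 91.8 − 0.175Q.
Supply slope = (88.8 − 75.8)/(32 − 12) = 0.65, so P = 68 + 0.65Q.
Competitive equilibrium: 91.8 − 0.175Q = 68 + 0.65Q → Q* = 28.8485, P* = 86.7515.
At the floor P = 90, quantity demanded = (91.8 − 90)/0.175 = 10.2857.
Sellers' marginal cost at Q' = 10.2857: 68 + 0.65·10.2857 = 74.6857.
ΔQ = 28.8485 − 10.2857 = 18.5628; wedge = 90 − 74.6857 = 15.3143.
Deadweight loss = ½ × 18.5628 × 15.3143 = 142.14.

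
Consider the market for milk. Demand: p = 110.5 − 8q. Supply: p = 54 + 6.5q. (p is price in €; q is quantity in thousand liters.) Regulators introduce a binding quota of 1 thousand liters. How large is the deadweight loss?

€60.83 thousand

Competitive equilibrium: 110.5 − 8q = 54 + 6.5q → q* = 3.8966, p* = 79.3276.
At q = 1: demand price = 110.5 − 8·1 = 102.5; supply price = 54 + 6.5·1 = 60.5.
Δq = 3.8966 − 1 = 2.8966; wedge = 102.5 − 60.5 = 42.
Deadweight loss = ½ × 2.8966 × 42 = €60.83 thousand.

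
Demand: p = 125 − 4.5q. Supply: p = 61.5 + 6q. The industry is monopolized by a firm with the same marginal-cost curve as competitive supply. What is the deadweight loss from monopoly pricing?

17.28

Competitive equilibrium: 125 − 4.5q = 61.5 + 6q → q* = 6.0476, p* = 97.7857.
Marginal revenue: MR = 125 − 9q. Set MR = MC: 125 − 9q = 61.5 + 6q → q_m = 4.2333.
Price p_m = 125 − 4.5·4.2333 = 105.9502; MC(q_m) = 61.5 + 6·4.2333 = 86.8998.
Competitive q* = 6.0476, so Δq = 1.8143; wedge = 105.9502 − 86.8998 = 19.0504.
Welfare loss = ½ × 1.8143 × 19.0504 = 17.28.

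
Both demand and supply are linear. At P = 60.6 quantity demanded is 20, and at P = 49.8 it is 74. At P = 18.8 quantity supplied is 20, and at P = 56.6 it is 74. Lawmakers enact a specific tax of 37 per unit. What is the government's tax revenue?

Demand slope = (49.8 − 60.6)/(74 − 20) = −0.2, so P = 64.6 − 0.2Q.
Supply slope = (56.6 − 18.8)/(74 − 20) = 0.7, so P = 4.8 + 0.7Q.
Competitive equilibrium: 64.6 − 0.2Q = 4.8 + 0.7Q → Q* = 66.4444, P* = 51.3111.
With the tax, the buyer price exceeds the seller price by 37: (64.6 − 0.2Q) − (4.8 + 0.7Q) = 37 → Q' = 25.3333.
Tax revenue = 37 × 25.3333 = 937.33.

937.33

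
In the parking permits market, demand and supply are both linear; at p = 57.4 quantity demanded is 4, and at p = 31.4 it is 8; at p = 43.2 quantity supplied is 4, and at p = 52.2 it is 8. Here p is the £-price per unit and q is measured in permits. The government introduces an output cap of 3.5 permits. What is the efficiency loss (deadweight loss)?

Demand slope = (31.4 − 57.4)/(8 − 4) = −6.5, so p = 83.4 − 6.5q.
Supply slope = (52.2 − 43.2)/(8 − 4) = 2.25, so p = 34.2 + 2.25q.
Competitive equilibrium: 83.4 − 6.5q = 34.2 + 2.25q → q* = 5.6229, p* = 46.8514.
At q = 3.5: demand price = 83.4 − 6.5·3.5 = 60.65; supply price = 34.2 + 2.25·3.5 = 42.075.
Δq = 5.6229 − 3.5 = 2.1229; wedge = 60.65 − 42.075 = 18.575.
DWL = ½ × 2.1229 × 18.575 = £19.72.

£19.72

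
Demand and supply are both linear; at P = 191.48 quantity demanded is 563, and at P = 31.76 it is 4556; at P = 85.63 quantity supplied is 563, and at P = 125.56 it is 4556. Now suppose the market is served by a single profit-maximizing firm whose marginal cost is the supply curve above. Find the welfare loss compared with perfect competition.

35468.64

Demand slope = (31.76 − 191.48)/(4556 − 563) = −0.04, so P = 214 − 0.04Q.
Supply slope = (125.56 − 85.63)/(4556 − 563) = 0.01, so P = 80 + 0.01Q.
Competitive equilibrium: 214 − 0.04Q = 80 + 0.01Q → Q* = 2680, P* = 106.8.
Marginal revenue: MR = 214 − 0.08Q. Set MR = MC: 214 − 0.08Q = 80 + 0.01Q → Q_m = 1488.88889.
Price P_m = 214 − 0.04·1488.88889 = 154.44444; MC(Q_m) = 80 + 0.01·1488.88889 = 94.88889.
Competitive Q* = 2680, so ΔQ = 1191.11111; wedge = 154.44444 − 94.88889 = 59.55555.
Deadweight loss = ½ × 1191.11111 × 59.55555 = 35468.64.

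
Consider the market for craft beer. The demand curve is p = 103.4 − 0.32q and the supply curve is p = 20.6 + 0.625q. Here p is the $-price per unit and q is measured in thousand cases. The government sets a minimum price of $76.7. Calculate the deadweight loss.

Competitive equilibrium: 103.4 − 0.32q = 20.6 + 0.625q → q* = 87.619, p* = 75.3619.
At the floor p = 76.7, quantity demanded = (103.4 − 76.7)/0.32 = 83.4375.
Sellers' marginal cost at q' = 83.4375: 20.6 + 0.625·83.4375 = 72.7484.
Δq = 87.619 − 83.4375 = 4.1815; wedge = 76.7 − 72.7484 = 3.9516.
The triangle = ½ × 4.1815 × 3.9516 = $8.26 thousand.

$8.26 thousand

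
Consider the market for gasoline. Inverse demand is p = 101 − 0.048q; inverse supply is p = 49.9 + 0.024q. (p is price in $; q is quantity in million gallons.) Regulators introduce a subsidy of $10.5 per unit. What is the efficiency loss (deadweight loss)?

$765.625 million

Competitive equilibrium: 101 − 0.048q = 49.9 + 0.024q → q* = 709.7222, p* = 66.9333.
The subsidy lowers effective supply by 10.5: p = 39.4 + 0.024q.
New quantity: 101 − 0.048q = 39.4 + 0.024q → q' = 855.5556.
Overproduction Δq = 855.5556 − 709.7222 = 145.8334; wedge = subsidy = 10.5.
The triangle = ½ × 145.8334 × 10.5 = $765.625 million.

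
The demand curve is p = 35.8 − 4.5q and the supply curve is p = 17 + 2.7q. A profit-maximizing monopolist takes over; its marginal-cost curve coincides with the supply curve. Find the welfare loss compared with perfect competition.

3.63

Competitive equilibrium: 35.8 − 4.5q = 17 + 2.7q → q* = 2.6111, p* = 24.05.
Marginal revenue: MR = 35.8 − 9q. Set MR = MC: 35.8 − 9q = 17 + 2.7q → q_m = 1.6068.
Price p_m = 35.8 − 4.5·1.6068 = 28.5694; MC(q_m) = 17 + 2.7·1.6068 = 21.3384.
Competitive q* = 2.6111, so Δq = 1.0043; wedge = 28.5694 − 21.3384 = 7.231.
Deadweight loss = ½ × 1.0043 × 7.231 = 3.63.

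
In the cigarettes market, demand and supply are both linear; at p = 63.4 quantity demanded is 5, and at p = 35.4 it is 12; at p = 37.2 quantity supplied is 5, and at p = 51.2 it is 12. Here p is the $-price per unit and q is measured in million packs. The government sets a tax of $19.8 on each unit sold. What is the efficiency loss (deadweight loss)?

$32.67 million

Demand slope = (35.4 − 63.4)/(12 − 5) = −4, so p = 83.4 − 4q.
Supply slope = (51.2 − 37.2)/(12 − 5) = 2, so p = 27.2 + 2q.
Competitive equilibrium: 83.4 − 4q = 27.2 + 2q → q* = 9.3667, p* = 45.9333.
With the tax, the buyer price exceeds the seller price by 19.8: (83.4 − 4q) − (27.2 + 2q) = 19.8 → q' = 6.0667.
Δq = 9.3667 − 6.0667 = 3.3; the wedge equals the tax, 19.8.
Deadweight loss = ½ × 3.3 × 19.8 = $32.67 million.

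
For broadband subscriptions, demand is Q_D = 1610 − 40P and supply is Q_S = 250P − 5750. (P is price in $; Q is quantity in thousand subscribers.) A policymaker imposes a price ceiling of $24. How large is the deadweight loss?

$1724.14 thousand

In inverse form: demand P = 40.25 − 0.025Q, supply P = 23 + 0.004Q.
Competitive equilibrium: 40.25 − 0.025Q = 23 + 0.004Q → Q* = 594.8276, P* = 25.3793.
At the ceiling P = 24, quantity supplied = (24 − 23)/0.004 = 250.
Willingness to pay at Q' = 250: 40.25 − 0.025·250 = 34.
ΔQ = 594.8276 − 250 = 344.8276; wedge = 34 − 24 = 10.
The triangle = ½ × 344.8276 × 10 = $1724.14 thousand.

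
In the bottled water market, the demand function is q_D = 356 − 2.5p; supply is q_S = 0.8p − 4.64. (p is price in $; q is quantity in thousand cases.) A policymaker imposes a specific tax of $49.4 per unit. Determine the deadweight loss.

In inverse form: demand p = 142.4 − 0.4q, supply p = 5.8 + 1.25q.
Competitive equilibrium: 142.4 − 0.4q = 5.8 + 1.25q → q* = 82.7879, p* = 109.2848.
With the tax, the buyer price exceeds the seller price by 49.4: (142.4 − 0.4q) − (5.8 + 1.25q) = 49.4 → q' = 52.8485.
Δq = 82.7879 − 52.8485 = 29.9394; the wedge equals the tax, 49.4.
The triangle = ½ × 29.9394 × 49.4 = $739.50 thousand.

$739.50 thousand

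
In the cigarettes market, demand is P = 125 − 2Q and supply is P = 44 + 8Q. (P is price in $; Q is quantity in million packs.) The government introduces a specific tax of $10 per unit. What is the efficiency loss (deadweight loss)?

$5 million

Competitive equilibrium: 125 − 2Q = 44 + 8Q → Q* = 8.1, P* = 108.8.
With the tax, the buyer price exceeds the seller price by 10: (125 − 2Q) − (44 + 8Q) = 10 → Q' = 7.1.
ΔQ = 8.1 − 7.1 = 1; the wedge equals the tax, 10.
Deadweight loss = ½ × 1 × 10 = $5 million.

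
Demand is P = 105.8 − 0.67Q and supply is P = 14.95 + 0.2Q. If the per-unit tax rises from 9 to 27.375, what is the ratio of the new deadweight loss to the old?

Competitive equilibrium: 105.8 − 0.67Q = 14.95 + 0.2Q → Q* = 104.4253, P* = 35.8351.
For a per-unit tax t: ΔQ = t/0.87, so DWL = ½·t·(t/0.87) = t²/1.74.
At t = 9: DWL = 46.552. At t = 27.375: DWL = 430.684.
Ratio = (27.375/9)² = 9.252.

9.252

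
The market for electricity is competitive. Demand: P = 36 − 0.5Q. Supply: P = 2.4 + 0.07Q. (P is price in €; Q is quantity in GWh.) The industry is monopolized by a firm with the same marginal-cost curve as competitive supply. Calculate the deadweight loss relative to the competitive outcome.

Competitive equilibrium: 36 − 0.5Q = 2.4 + 0.07Q → Q* = 58.9474, P* = 6.5263.
Marginal revenue: MR = 36 − Q. Set MR = MC: 36 − Q = 2.4 + 0.07Q → Q_m = 31.4019.
Price P_m = 36 − 0.5·31.4019 = 20.2991; MC(Q_m) = 2.4 + 0.07·31.4019 = 4.5981.
Competitive Q* = 58.9474, so ΔQ = 27.5455; wedge = 20.2991 − 4.5981 = 15.701.
The triangle = ½ × 27.5455 × 15.701 = €216.25.

€216.25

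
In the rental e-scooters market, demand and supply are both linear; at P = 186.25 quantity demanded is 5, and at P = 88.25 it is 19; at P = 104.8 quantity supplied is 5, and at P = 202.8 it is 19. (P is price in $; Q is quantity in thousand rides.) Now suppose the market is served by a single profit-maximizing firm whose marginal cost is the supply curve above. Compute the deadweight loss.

$91.02 thousand

Demand slope = (88.25 − 186.25)/(19 − 5) = −7, so P = 221.25 − 7Q.
Supply slope = (202.8 − 104.8)/(19 − 5) = 7, so P = 69.8 + 7Q.
Competitive equilibrium: 221.25 − 7Q = 69.8 + 7Q → Q* = 10.8179, P* = 145.525.
Marginal revenue: MR = 221.25 − 14Q. Set MR = MC: 221.25 − 14Q = 69.8 + 7Q → Q_m = 7.2119.
Price P_m = 221.25 − 7·7.2119 = 170.7667; MC(Q_m) = 69.8 + 7·7.2119 = 120.2833.
Competitive Q* = 10.8179, so ΔQ = 3.606; wedge = 170.7667 − 120.2833 = 50.4834.
DWL = ½ × 3.606 × 50.4834 = $91.02 thousand.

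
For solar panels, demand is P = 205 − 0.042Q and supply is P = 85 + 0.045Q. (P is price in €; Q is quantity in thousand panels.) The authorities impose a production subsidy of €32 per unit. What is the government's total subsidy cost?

€55908.05 thousand

Competitive equilibrium: 205 − 0.042Q = 85 + 0.045Q → Q* = 1379.31034, P* = 147.06897.
The subsidy lowers effective supply by 32: P = 53 + 0.045Q.
New quantity: 205 − 0.042Q = 53 + 0.045Q → Q' = 1747.12644.
Total subsidy cost = 32 × 1747.12644 = €55908.05 thousand.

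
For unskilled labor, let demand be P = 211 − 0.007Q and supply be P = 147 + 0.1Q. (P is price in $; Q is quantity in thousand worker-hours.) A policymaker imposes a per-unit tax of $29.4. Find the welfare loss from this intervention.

$4039.07 thousand

Competitive equilibrium: 211 − 0.007Q = 147 + 0.1Q → Q* = 598.13084, P* = 206.81308.
With the tax, the buyer price exceeds the seller price by 29.4: (211 − 0.007Q) − (147 + 0.1Q) = 29.4 → Q' = 323.36449.
ΔQ = 598.13084 − 323.36449 = 274.76635; the wedge equals the tax, 29.4.
The triangle = ½ × 274.76635 × 29.4 = $4039.07 thousand.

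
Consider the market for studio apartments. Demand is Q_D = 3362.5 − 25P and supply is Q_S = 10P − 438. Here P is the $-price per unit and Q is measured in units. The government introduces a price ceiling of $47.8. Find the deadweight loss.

In inverse form: demand P = 134.5 − 0.04Q, supply P = 43.8 + 0.1Q.
Competitive equilibrium: 134.5 − 0.04Q = 43.8 + 0.1Q → Q* = 647.8571, P* = 108.5857.
At the ceiling P = 47.8, quantity supplied = (47.8 − 43.8)/0.1 = 40.
Willingness to pay at Q' = 40: 134.5 − 0.04·40 = 132.9.
ΔQ = 647.8571 − 40 = 607.8571; wedge = 132.9 − 47.8 = 85.1.
Welfare loss = ½ × 607.8571 × 85.1 = $25864.32.

$25864.32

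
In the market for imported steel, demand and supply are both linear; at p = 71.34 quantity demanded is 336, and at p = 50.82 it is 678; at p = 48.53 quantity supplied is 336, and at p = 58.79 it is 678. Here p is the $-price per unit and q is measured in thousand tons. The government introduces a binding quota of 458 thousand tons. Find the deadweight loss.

$777.49 thousand

Demand slope = (50.82 − 71.34)/(678 − 336) = −0.06, so p = 91.5 − 0.06q.
Supply slope = (58.79 − 48.53)/(678 − 336) = 0.03, so p = 38.45 + 0.03q.
Competitive equilibrium: 91.5 − 0.06q = 38.45 + 0.03q → q* = 589.4444, p* = 56.1333.
At q = 458: demand price = 91.5 − 0.06·458 = 64.02; supply price = 38.45 + 0.03·458 = 52.19.
Δq = 589.4444 − 458 = 131.4444; wedge = 64.02 − 52.19 = 11.83.
The triangle = ½ × 131.4444 × 11.83 = $777.49 thousand.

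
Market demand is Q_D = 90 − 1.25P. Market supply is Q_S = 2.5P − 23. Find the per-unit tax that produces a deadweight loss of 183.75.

In inverse form: demand P = 72 − 0.8Q, supply P = 9.2 + 0.4Q.
Competitive equilibrium: 72 − 0.8Q = 9.2 + 0.4Q → Q* = 52.3333, P* = 30.1333.
A tax t gives ΔQ = t/1.2 and wedge t, so DWL = t²/2.4.
t²/2.4 = 183.75 → t² = 441 → t = 21.

21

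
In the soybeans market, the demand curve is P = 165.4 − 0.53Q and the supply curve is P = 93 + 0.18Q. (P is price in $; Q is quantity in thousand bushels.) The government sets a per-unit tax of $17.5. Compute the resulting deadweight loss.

Competitive equilibrium: 165.4 − 0.53Q = 93 + 0.18Q → Q* = 101.9718, P* = 111.3549.
With the tax, the buyer price exceeds the seller price by 17.5: (165.4 − 0.53Q) − (93 + 0.18Q) = 17.5 → Q' = 77.3239.
ΔQ = 101.9718 − 77.3239 = 24.6479; the wedge equals the tax, 17.5.
Deadweight loss = ½ × 24.6479 × 17.5 = $215.67 thousand.

$215.67 thousand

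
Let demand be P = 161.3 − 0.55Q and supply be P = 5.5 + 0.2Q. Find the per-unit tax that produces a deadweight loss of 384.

24

Competitive equilibrium: 161.3 − 0.55Q = 5.5 + 0.2Q → Q* = 207.7333, P* = 47.0467.
A tax t gives ΔQ = t/0.75 and wedge t, so DWL = t²/1.5.
t²/1.5 = 384 → t² = 576 → t = 24.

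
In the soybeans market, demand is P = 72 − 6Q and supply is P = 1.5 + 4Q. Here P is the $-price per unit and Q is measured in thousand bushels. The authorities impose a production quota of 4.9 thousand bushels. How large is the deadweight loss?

$23.11 thousand

Competitive equilibrium: 72 − 6Q = 1.5 + 4Q → Q* = 7.05, P* = 29.7.
At Q = 4.9: demand price = 72 − 6·4.9 = 42.6; supply price = 1.5 + 4·4.9 = 21.1.
ΔQ = 7.05 − 4.9 = 2.15; wedge = 42.6 − 21.1 = 21.5.
Deadweight loss = ½ × 2.15 × 21.5 = $23.11 thousand.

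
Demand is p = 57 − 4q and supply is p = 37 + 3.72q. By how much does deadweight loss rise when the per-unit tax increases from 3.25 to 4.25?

0.49

Competitive equilibrium: 57 − 4q = 37 + 3.72q → q* = 2.5907, p* = 46.6373.
For a per-unit tax t: Δq = t/7.72, so DWL = ½·t·(t/7.72) = t²/15.44.
At t = 3.25: DWL = 0.684. At t = 4.25: DWL = 1.17.
Increase = 1.17 − 0.684 = 0.49.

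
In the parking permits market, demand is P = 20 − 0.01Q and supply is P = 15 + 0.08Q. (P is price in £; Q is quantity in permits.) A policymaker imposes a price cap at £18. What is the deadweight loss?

£14.67

Competitive equilibrium: 20 − 0.01Q = 15 + 0.08Q → Q* = 55.5556, P* = 19.4444.
At the ceiling P = 18, quantity supplied = (18 − 15)/0.08 = 37.5.
Willingness to pay at Q' = 37.5: 20 − 0.01·37.5 = 19.625.
ΔQ = 55.5556 − 37.5 = 18.0556; wedge = 19.625 − 18 = 1.625.
The triangle = ½ × 18.0556 × 1.625 = £14.67.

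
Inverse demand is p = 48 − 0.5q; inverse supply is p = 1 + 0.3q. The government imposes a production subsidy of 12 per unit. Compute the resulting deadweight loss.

Competitive equilibrium: 48 − 0.5q = 1 + 0.3q → q* = 58.75, p* = 18.625.
The subsidy lowers effective supply by 12: p = 0.3q − 11.
New quantity: 48 − 0.5q = 0.3q − 11 → q' = 73.75.
Overproduction Δq = 73.75 − 58.75 = 15; wedge = subsidy = 12.
DWL = ½ × 15 × 12 = 90.

90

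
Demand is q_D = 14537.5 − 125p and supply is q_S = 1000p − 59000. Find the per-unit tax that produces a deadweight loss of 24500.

21

In inverse form: demand p = 116.3 − 0.008q, supply p = 59 + 0.001q.
Competitive equilibrium: 116.3 − 0.008q = 59 + 0.001q → q* = 6366.6667, p* = 65.3667.
A tax t gives Δq = t/0.009 and wedge t, so DWL = t²/0.018.
t²/0.018 = 24500 → t² = 441 → t = 21.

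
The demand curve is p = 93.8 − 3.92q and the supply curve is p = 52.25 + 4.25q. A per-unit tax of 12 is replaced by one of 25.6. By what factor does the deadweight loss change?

Competitive equilibrium: 93.8 − 3.92q = 52.25 + 4.25q → q* = 5.0857, p* = 73.8641.
For a per-unit tax t: Δq = t/8.17, so DWL = ½·t·(t/8.17) = t²/16.34.
At t = 12: DWL = 8.813. At t = 25.6: DWL = 40.108.
Ratio = (25.6/12)² = 4.551.

4.551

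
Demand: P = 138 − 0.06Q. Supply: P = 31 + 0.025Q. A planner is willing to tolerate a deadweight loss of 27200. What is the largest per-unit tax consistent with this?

68

Competitive equilibrium: 138 − 0.06Q = 31 + 0.025Q → Q* = 1258.8235, P* = 62.4706.
A tax t gives ΔQ = t/0.085 and wedge t, so DWL = t²/0.17.
t²/0.17 = 27200 → t² = 4624 → t = 68.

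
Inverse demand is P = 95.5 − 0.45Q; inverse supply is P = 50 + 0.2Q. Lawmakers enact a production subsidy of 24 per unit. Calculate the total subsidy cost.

Competitive equilibrium: 95.5 − 0.45Q = 50 + 0.2Q → Q* = 70, P* = 64.
The subsidy lowers effective supply by 24: P = 26 + 0.2Q.
New quantity: 95.5 − 0.45Q = 26 + 0.2Q → Q' = 106.9231.
Total subsidy cost = 24 × 106.9231 = 2566.15.

2566.15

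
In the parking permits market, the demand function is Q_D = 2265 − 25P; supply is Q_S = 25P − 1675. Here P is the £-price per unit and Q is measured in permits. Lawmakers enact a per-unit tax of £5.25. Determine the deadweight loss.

£172.27

In inverse form: demand P = 90.6 − 0.04Q, supply P = 67 + 0.04Q.
Competitive equilibrium: 90.6 − 0.04Q = 67 + 0.04Q → Q* = 295, P* = 78.8.
With the tax, the buyer price exceeds the seller price by 5.25: (90.6 − 0.04Q) − (67 + 0.04Q) = 5.25 → Q' = 229.375.
ΔQ = 295 − 229.375 = 65.625; the wedge equals the tax, 5.25.
The triangle = ½ × 65.625 × 5.25 = £172.27.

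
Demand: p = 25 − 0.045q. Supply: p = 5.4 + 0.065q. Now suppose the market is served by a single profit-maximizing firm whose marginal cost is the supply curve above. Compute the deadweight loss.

Competitive equilibrium: 25 − 0.045q = 5.4 + 0.065q → q* = 178.1818, p* = 16.9818.
Marginal revenue: MR = 25 − 0.09q. Set MR = MC: 25 − 0.09q = 5.4 + 0.065q → q_m = 126.4516.
Price p_m = 25 − 0.045·126.4516 = 19.3097; MC(q_m) = 5.4 + 0.065·126.4516 = 13.6194.
Competitive q* = 178.1818, so Δq = 51.7302; wedge = 19.3097 − 13.6194 = 5.6903.
Welfare loss = ½ × 51.7302 × 5.6903 = 147.18.

147.18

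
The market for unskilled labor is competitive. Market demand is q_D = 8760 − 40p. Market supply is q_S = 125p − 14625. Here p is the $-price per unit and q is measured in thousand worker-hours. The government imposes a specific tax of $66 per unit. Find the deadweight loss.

$66000 thousand

In inverse form: demand p = 219 − 0.025q, supply p = 117 + 0.008q.
Competitive equilibrium: 219 − 0.025q = 117 + 0.008q → q* = 3090.9091, p* = 141.7273.
With the tax, the buyer price exceeds the seller price by 66: (219 − 0.025q) − (117 + 0.008q) = 66 → q' = 1090.9091.
Δq = 3090.9091 − 1090.9091 = 2000; the wedge equals the tax, 66.
Welfare loss = ½ × 2000 × 66 = $66000 thousand.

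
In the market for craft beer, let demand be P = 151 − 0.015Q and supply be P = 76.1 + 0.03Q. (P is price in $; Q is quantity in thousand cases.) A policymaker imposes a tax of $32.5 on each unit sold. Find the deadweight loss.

$11736.11 thousand

Competitive equilibrium: 151 − 0.015Q = 76.1 + 0.03Q → Q* = 1664.4444, P* = 126.0333.
With the tax, the buyer price exceeds the seller price by 32.5: (151 − 0.015Q) − (76.1 + 0.03Q) = 32.5 → Q' = 942.2222.
ΔQ = 1664.4444 − 942.2222 = 722.2222; the wedge equals the tax, 32.5.
The triangle = ½ × 722.2222 × 32.5 = $11736.11 thousand.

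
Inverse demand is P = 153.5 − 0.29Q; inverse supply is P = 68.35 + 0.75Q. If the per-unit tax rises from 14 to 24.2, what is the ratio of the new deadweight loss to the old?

2.988

Competitive equilibrium: 153.5 − 0.29Q = 68.35 + 0.75Q → Q* = 81.875, P* = 129.7563.
For a per-unit tax t: ΔQ = t/1.04, so DWL = ½·t·(t/1.04) = t²/2.08.
At t = 14: DWL = 94.231. At t = 24.2: DWL = 281.558.
Ratio = (24.2/14)² = 2.988.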